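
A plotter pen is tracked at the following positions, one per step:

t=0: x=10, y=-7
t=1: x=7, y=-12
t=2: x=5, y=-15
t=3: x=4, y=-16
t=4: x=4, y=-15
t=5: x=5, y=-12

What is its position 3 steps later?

x=14, y=9

First differences are (-3, -5), (-2, -3), (-1, -1), (+0, +1), (+1, +3); their common second difference is (+1, +2) (constant acceleration).
step 6: x=5, y=-12 + (+2, +5) → x=7, y=-7
step 7: x=7, y=-7 + (+3, +7) → x=10, y=0
step 8: x=10, y=0 + (+4, +9) → x=14, y=9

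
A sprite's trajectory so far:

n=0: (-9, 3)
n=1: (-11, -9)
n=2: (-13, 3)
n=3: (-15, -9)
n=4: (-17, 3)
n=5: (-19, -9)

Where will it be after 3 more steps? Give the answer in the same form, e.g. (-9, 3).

(-25, 3)

The first coordinate changes by -2 each step, so at step 8 it is -9 + 8·(-2) = -25.
The second coordinate repeats the cycle [3, -9] with period 2; step 8 mod 2 = 0, giving 3.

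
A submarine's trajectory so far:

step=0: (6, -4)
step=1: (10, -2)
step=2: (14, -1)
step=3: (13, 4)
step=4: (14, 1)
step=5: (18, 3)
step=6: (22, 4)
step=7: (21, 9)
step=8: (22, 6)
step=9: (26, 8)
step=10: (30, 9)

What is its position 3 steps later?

Differencing gives (+4, +2), (+4, +1), (-1, +5), (+1, -3), (+4, +2), (+4, +1), (-1, +5), (+1, -3), (+4, +2), (+4, +1). This is the pattern (+4, +2), (+4, +1), (-1, +5), (+1, -3) repeated.
step 11: apply (-1, +5) → (29, 14)
step 12: apply (+1, -3) → (30, 11)
step 13: apply (+4, +2) → (34, 13)

(34, 13)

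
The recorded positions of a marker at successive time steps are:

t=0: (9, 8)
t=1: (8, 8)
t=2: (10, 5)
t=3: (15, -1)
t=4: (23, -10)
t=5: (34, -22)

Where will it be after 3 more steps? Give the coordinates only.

(85, -76)

First differences are (-1, +0), (+2, -3), (+5, -6), (+8, -9), (+11, -12); their common second difference is (+3, -3) (constant acceleration).
step 6: (34, -22) + (+14, -15) → (48, -37)
step 7: (48, -37) + (+17, -18) → (65, -55)
step 8: (65, -55) + (+20, -21) → (85, -76)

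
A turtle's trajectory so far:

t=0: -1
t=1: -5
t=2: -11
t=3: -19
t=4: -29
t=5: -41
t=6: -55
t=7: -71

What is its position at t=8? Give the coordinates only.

-89

First differences are -4, -6, -8, -10, -12, -14, -16; their common second difference is -2 (constant acceleration).
step 8: -71 − 18 → -89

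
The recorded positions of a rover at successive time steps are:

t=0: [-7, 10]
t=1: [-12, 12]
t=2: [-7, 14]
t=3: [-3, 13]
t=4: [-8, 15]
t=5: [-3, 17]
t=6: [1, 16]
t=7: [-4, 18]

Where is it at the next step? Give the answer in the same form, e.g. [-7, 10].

[1, 20]

Step-to-step displacements: [-5, +2], [+5, +2], [+4, -1], [-5, +2], [+5, +2], [+4, -1], [-5, +2] — a repeating cycle of length 3.
step 8: apply [+5, +2] → [1, 20]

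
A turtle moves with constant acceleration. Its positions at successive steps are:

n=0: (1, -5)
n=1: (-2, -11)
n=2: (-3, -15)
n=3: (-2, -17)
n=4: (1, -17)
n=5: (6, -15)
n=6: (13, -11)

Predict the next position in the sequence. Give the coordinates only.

(22, -5)

Successive displacements: (-3, -6), (-1, -4), (+1, -2), (+3, +0), (+5, +2), (+7, +4) — each changes by (+2, +2).
step 7: (13, -11) + (+9, +6) → (22, -5)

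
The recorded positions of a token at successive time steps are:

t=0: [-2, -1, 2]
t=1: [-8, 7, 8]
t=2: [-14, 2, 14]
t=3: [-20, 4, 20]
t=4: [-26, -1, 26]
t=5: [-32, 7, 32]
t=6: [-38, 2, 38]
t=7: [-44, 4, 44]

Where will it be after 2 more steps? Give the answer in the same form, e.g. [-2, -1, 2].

The first coordinate changes by -6 each step, so at step 9 it is -2 + 9·(-6) = -56.
The second coordinate repeats the cycle [-1, 7, 2, 4] with period 4; step 9 mod 4 = 1, giving 7.
The third coordinate changes by +6 each step, so at step 9 it is 2 + 9·(6) = 56.

[-56, 7, 56]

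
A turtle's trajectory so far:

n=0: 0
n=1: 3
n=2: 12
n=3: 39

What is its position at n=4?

Consecutive displacements +3, +9, +27 scale by a factor of 3 each step.
step 4: 39 + 81 → 120

120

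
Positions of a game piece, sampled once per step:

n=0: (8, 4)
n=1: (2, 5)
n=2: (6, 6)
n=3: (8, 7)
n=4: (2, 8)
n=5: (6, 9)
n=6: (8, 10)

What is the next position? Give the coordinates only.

The first coordinate repeats the cycle [8, 2, 6] with period 3; step 7 mod 3 = 1, giving 2.
The second coordinate changes by +1 each step, so at step 7 it is 4 + 7·(1) = 11.

(2, 11)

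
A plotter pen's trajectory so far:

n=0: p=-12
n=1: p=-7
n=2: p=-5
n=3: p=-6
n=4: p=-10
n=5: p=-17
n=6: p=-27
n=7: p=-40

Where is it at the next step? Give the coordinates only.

p=-56

First differences are +5, +2, -1, -4, -7, -10, -13; their common second difference is -3 (constant acceleration).
step 8: -40 − 16 → p=-56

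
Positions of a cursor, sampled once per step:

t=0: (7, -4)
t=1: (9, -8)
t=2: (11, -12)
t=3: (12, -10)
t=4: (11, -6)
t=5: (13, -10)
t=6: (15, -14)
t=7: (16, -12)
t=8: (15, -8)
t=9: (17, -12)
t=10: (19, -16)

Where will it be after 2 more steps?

(19, -10)

Differencing gives (+2, -4), (+2, -4), (+1, +2), (-1, +4), (+2, -4), (+2, -4), (+1, +2), (-1, +4), (+2, -4), (+2, -4). This is the pattern (+2, -4), (+2, -4), (+1, +2), (-1, +4) repeated.
step 11: apply (+1, +2) → (20, -14)
step 12: apply (-1, +4) → (19, -10)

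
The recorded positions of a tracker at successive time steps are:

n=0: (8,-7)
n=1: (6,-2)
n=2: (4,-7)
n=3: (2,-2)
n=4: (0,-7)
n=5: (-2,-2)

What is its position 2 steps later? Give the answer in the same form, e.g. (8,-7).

(-6,-2)

First: linear, -2 per step → -6 at step 7.
Second: cycles through -7, -2 every 2 steps. Step 7 lands at position 1 of the cycle → -2.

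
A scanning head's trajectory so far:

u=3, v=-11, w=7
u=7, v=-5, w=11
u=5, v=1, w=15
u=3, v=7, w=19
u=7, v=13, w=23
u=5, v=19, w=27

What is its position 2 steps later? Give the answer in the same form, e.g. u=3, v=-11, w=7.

U: cycles through 3, 7, 5 every 3 steps. Step 7 lands at position 1 of the cycle → 7.
V: linear, +6 per step → 31 at step 7.
W: linear, +4 per step → 35 at step 7.

u=7, v=31, w=35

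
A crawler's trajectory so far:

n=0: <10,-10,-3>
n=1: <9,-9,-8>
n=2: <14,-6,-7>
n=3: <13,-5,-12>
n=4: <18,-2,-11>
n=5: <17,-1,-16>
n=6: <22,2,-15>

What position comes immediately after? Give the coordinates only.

The moves between consecutive positions are <-1,+1,-5>, <+5,+3,+1>, <-1,+1,-5>, <+5,+3,+1>, <-1,+1,-5>, <+5,+3,+1>; they repeat the 2-cycle [<-1,+1,-5>, <+5,+3,+1>].
step 7: apply <-1,+1,-5> → <21,3,-20>

<21,3,-20>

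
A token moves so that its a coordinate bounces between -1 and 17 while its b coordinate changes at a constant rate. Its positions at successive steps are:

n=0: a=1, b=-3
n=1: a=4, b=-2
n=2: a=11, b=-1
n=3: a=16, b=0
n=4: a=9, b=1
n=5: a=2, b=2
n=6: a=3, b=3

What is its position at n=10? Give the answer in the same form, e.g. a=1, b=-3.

The a coordinate reflects between -1 and 17, moving 7 per step.
  step 7: 3 → 10
  step 8: 10 → 17
  step 9: 17 → 10
  step 10: 10 → 3
The b coordinate changes by +1 each step: at step 10 it is 7.

a=3, b=7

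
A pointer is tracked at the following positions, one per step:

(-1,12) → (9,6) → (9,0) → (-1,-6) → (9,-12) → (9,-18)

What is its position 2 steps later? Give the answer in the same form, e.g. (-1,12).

First: cycles through -1, 9, 9 every 3 steps. Step 7 lands at position 1 of the cycle → 9.
Second: linear, -6 per step → -30 at step 7.

(9,-30)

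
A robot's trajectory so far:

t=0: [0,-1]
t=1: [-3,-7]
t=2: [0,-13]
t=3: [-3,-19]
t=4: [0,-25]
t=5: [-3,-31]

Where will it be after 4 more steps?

First: cycles through 0, -3 every 2 steps. Step 9 lands at position 1 of the cycle → -3.
Second: linear, -6 per step → -55 at step 9.

[-3,-55]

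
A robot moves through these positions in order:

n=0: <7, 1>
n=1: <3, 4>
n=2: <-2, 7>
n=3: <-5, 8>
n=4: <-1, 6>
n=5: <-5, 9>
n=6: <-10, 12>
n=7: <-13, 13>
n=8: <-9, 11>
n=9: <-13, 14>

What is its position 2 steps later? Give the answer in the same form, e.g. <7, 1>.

Differencing gives <-4, +3>, <-5, +3>, <-3, +1>, <+4, -2>, <-4, +3>, <-5, +3>, <-3, +1>, <+4, -2>, <-4, +3>. This is the pattern <-4, +3>, <-5, +3>, <-3, +1>, <+4, -2> repeated.
step 10: apply <-5, +3> → <-18, 17>
step 11: apply <-3, +1> → <-21, 18>

<-21, 18>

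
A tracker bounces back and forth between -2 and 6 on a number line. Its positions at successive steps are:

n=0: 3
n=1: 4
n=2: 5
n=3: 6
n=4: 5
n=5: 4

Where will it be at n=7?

The value reflects between -2 and 6, moving 1 per step.
  step 6: 4 → 3
  step 7: 3 → 2

2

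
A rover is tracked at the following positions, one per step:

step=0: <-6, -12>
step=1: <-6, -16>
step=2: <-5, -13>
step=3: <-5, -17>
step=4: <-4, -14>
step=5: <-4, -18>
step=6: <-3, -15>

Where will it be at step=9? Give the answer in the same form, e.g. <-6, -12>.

<-2, -20>

Differencing gives <+0, -4>, <+1, +3>, <+0, -4>, <+1, +3>, <+0, -4>, <+1, +3>. This is the pattern <+0, -4>, <+1, +3> repeated.
step 7: apply <+0, -4> → <-3, -19>
step 8: apply <+1, +3> → <-2, -16>
step 9: apply <+0, -4> → <-2, -20>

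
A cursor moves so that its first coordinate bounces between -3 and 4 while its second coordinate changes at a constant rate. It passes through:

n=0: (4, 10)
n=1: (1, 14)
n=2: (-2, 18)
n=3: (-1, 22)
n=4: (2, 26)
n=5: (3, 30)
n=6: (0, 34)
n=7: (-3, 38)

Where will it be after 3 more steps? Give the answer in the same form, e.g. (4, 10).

(2, 50)

The first coordinate travels 3 per step and bounces off the walls at -3 and 4.
  step 8: -3 → 0
  step 9: 0 → 3
  step 10: 3 → 2
The second coordinate changes by +4 each step: at step 10 it is 50.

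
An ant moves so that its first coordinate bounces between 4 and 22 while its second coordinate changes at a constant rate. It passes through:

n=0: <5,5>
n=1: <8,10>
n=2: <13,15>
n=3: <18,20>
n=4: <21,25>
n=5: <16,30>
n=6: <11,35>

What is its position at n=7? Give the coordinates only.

<6,40>

The first coordinate travels 5 per step and bounces off the walls at 4 and 22.
  step 7: 11 → 6
The second coordinate changes by +5 each step: at step 7 it is 40.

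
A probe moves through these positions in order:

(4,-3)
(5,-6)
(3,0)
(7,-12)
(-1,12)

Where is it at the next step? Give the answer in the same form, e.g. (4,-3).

Consecutive displacements (+1,-3), (-2,+6), (+4,-12), (-8,+24) scale by a factor of -2 each step.
step 5: (-1,12) + (+16,-48) → (15,-36)

(15,-36)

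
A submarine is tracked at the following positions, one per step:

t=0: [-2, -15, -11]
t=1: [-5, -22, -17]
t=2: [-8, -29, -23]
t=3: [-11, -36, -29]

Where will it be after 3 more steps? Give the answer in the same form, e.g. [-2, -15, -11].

Constant displacement of [-3, -7, -6] per step.
step 4: [-11, -36, -29] + [-3, -7, -6] → [-14, -43, -35]
step 5: [-14, -43, -35] + [-3, -7, -6] → [-17, -50, -41]
step 6: [-17, -50, -41] + [-3, -7, -6] → [-20, -57, -47]

[-20, -57, -47]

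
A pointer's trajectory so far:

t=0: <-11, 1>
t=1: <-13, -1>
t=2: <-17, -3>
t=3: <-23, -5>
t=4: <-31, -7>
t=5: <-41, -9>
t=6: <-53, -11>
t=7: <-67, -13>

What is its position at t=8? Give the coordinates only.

<-83, -15>

Taking differences between consecutive positions: <-2, -2>, <-4, -2>, <-6, -2>, <-8, -2>, <-10, -2>, <-12, -2>, <-14, -2>. These grow by <-2, +0> each step.
step 8: <-67, -13> + <-16, -2> → <-83, -15>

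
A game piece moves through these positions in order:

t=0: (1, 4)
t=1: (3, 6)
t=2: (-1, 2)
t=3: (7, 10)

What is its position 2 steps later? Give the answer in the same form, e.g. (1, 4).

(23, 26)

The jumps are (+2, +2), (-4, -4), (+8, +8) — a geometric progression with ratio -2.
step 4: (7, 10) + (-16, -16) → (-9, -6)
step 5: (-9, -6) + (+32, +32) → (23, 26)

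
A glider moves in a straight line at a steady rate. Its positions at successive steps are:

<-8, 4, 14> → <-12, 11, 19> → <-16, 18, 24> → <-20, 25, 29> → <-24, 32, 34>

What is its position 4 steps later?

<-40, 60, 54>

Constant displacement of <-4, +7, +5> per step.
step 5: <-24, 32, 34> + <-4, +7, +5> → <-28, 39, 39>
step 6: <-28, 39, 39> + <-4, +7, +5> → <-32, 46, 44>
step 7: <-32, 46, 44> + <-4, +7, +5> → <-36, 53, 49>
step 8: <-36, 53, 49> + <-4, +7, +5> → <-40, 60, 54>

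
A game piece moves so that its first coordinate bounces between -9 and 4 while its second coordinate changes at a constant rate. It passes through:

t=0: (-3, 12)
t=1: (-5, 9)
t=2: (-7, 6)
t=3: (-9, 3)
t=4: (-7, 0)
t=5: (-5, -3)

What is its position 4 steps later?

The first coordinate reflects between -9 and 4, moving 2 per step.
  step 6: -5 → -3
  step 7: -3 → -1
  step 8: -1 → 1
  step 9: 1 → 3
The second coordinate changes by -3 each step: at step 9 it is -15.

(3, -15)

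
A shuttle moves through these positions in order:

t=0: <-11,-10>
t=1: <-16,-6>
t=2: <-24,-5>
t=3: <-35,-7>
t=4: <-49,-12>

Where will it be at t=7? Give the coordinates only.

<-109,-45>

Taking differences between consecutive positions: <-5,+4>, <-8,+1>, <-11,-2>, <-14,-5>. These grow by <-3,-3> each step.
step 5: <-49,-12> + <-17,-8> → <-66,-20>
step 6: <-66,-20> + <-20,-11> → <-86,-31>
step 7: <-86,-31> + <-23,-14> → <-109,-45>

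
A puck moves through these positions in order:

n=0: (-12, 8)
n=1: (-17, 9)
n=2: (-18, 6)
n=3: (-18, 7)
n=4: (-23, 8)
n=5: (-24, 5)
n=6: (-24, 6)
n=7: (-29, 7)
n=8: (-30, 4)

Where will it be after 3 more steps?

(-36, 3)

The moves between consecutive positions are (-5, +1), (-1, -3), (+0, +1), (-5, +1), (-1, -3), (+0, +1), (-5, +1), (-1, -3); they repeat the 3-cycle [(-5, +1), (-1, -3), (+0, +1)].
step 9: apply (+0, +1) → (-30, 5)
step 10: apply (-5, +1) → (-35, 6)
step 11: apply (-1, -3) → (-36, 3)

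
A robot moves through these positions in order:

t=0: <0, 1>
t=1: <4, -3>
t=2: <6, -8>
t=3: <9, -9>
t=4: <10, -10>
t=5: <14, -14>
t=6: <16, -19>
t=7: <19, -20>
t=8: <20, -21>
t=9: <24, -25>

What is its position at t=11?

<29, -31>

Step-to-step displacements: <+4, -4>, <+2, -5>, <+3, -1>, <+1, -1>, <+4, -4>, <+2, -5>, <+3, -1>, <+1, -1>, <+4, -4> — a repeating cycle of length 4.
step 10: apply <+2, -5> → <26, -30>
step 11: apply <+3, -1> → <29, -31>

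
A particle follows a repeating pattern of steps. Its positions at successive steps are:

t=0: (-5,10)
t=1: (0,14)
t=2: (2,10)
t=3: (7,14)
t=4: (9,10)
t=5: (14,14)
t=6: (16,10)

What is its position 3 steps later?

Step-to-step displacements: (+5,+4), (+2,-4), (+5,+4), (+2,-4), (+5,+4), (+2,-4) — a repeating cycle of length 2.
step 7: apply (+5,+4) → (21,14)
step 8: apply (+2,-4) → (23,10)
step 9: apply (+5,+4) → (28,14)

(28,14)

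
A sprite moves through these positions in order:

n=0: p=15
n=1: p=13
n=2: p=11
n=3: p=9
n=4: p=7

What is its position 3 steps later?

p=1

The position changes by -2 every step.
step 5: 7 − 2 → p=5
step 6: 5 − 2 → p=3
step 7: 3 − 2 → p=1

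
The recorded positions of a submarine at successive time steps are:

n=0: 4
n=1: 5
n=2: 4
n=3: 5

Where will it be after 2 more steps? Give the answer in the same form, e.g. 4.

5

Consecutive displacements +1, -1, +1 scale by a factor of -1 each step.
step 4: 5 − 1 → 4
step 5: 4 + 1 → 5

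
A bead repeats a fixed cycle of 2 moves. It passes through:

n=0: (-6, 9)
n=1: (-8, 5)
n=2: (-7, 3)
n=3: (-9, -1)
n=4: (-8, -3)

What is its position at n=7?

(-11, -13)

Step-to-step displacements: (-2, -4), (+1, -2), (-2, -4), (+1, -2) — a repeating cycle of length 2.
step 5: apply (-2, -4) → (-10, -7)
step 6: apply (+1, -2) → (-9, -9)
step 7: apply (-2, -4) → (-11, -13)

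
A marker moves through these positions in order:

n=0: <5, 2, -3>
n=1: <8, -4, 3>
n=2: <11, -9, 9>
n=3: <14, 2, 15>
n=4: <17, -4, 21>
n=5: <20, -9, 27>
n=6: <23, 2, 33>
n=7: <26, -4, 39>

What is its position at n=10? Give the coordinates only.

<35, -4, 57>

The first coordinate changes by +3 each step, so at step 10 it is 5 + 10·(3) = 35.
The second coordinate repeats the cycle [2, -4, -9] with period 3; step 10 mod 3 = 1, giving -4.
The third coordinate changes by +6 each step, so at step 10 it is -3 + 10·(6) = 57.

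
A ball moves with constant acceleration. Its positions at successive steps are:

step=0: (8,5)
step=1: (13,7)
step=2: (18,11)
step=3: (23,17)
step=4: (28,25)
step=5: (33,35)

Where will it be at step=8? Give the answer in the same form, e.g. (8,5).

(48,77)

Taking differences between consecutive positions: (+5,+2), (+5,+4), (+5,+6), (+5,+8), (+5,+10). These grow by (+0,+2) each step.
step 6: (33,35) + (+5,+12) → (38,47)
step 7: (38,47) + (+5,+14) → (43,61)
step 8: (43,61) + (+5,+16) → (48,77)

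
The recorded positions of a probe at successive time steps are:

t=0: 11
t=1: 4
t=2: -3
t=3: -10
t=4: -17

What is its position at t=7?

-38

Each step adds -7 to the position.
step 5: -17 − 7 → -24
step 6: -24 − 7 → -31
step 7: -31 − 7 → -38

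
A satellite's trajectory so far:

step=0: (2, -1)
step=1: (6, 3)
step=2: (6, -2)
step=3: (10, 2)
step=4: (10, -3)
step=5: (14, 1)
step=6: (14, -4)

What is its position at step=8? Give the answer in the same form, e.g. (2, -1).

(18, -5)

Step-to-step displacements: (+4, +4), (+0, -5), (+4, +4), (+0, -5), (+4, +4), (+0, -5) — a repeating cycle of length 2.
step 7: apply (+4, +4) → (18, 0)
step 8: apply (+0, -5) → (18, -5)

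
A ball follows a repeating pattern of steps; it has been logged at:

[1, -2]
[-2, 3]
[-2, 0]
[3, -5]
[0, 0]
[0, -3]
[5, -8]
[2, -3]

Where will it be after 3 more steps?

The moves between consecutive positions are [-3, +5], [+0, -3], [+5, -5], [-3, +5], [+0, -3], [+5, -5], [-3, +5]; they repeat the 3-cycle [[-3, +5], [+0, -3], [+5, -5]].
step 8: apply [+0, -3] → [2, -6]
step 9: apply [+5, -5] → [7, -11]
step 10: apply [-3, +5] → [4, -6]

[4, -6]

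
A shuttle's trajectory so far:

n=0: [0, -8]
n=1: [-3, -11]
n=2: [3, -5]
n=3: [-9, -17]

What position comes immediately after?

Consecutive displacements [-3, -3], [+6, +6], [-12, -12] scale by a factor of -2 each step.
step 4: [-9, -17] + [+24, +24] → [15, 7]

[15, 7]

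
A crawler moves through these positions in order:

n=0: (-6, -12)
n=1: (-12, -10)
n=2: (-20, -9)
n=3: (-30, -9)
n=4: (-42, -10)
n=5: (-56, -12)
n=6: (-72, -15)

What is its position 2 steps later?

Successive displacements: (-6, +2), (-8, +1), (-10, +0), (-12, -1), (-14, -2), (-16, -3) — each changes by (-2, -1).
step 7: (-72, -15) + (-18, -4) → (-90, -19)
step 8: (-90, -19) + (-20, -5) → (-110, -24)

(-110, -24)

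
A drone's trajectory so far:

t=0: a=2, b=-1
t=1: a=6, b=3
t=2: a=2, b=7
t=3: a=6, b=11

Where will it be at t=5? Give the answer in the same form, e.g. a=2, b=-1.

The a coordinate repeats the cycle [2, 6] with period 2; step 5 mod 2 = 1, giving 6.
The b coordinate changes by +4 each step, so at step 5 it is -1 + 5·(4) = 19.

a=6, b=19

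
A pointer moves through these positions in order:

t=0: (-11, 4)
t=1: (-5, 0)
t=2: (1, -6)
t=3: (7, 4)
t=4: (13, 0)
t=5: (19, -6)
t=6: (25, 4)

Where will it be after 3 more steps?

(43, 4)

The first coordinate changes by +6 each step, so at step 9 it is -11 + 9·(6) = 43.
The second coordinate repeats the cycle [4, 0, -6] with period 3; step 9 mod 3 = 0, giving 4.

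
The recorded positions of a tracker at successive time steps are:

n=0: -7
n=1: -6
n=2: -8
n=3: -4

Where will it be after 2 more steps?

Step-to-step displacements: +1, -2, +4; each is -2× the previous.
step 4: -4 − 8 → -12
step 5: -12 + 16 → 4

4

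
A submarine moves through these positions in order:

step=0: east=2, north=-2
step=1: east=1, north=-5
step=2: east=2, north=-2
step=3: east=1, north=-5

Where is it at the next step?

The jumps are (-1, -3), (+1, +3), (-1, -3) — a geometric progression with ratio -1.
step 4: east=1, north=-5 + (+1, +3) → east=2, north=-2

east=2, north=-2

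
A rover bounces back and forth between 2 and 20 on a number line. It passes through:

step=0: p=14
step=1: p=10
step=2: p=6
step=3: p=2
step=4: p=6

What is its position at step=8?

p=18

The value reflects between 2 and 20, moving 4 per step.
  step 5: 6 → 10
  step 6: 10 → 14
  step 7: 14 → 18
  step 8: 18 → 18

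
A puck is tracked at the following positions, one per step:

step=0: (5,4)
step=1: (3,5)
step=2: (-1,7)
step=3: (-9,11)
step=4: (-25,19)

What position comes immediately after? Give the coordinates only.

Step-to-step displacements: (-2,+1), (-4,+2), (-8,+4), (-16,+8); each is 2× the previous.
step 5: (-25,19) + (-32,+16) → (-57,35)

(-57,35)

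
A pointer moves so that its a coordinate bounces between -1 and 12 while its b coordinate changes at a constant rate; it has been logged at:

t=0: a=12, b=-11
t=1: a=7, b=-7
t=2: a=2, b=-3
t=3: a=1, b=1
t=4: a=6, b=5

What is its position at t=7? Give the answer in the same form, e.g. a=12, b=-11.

a=3, b=17

The a coordinate travels 5 per step and bounces off the walls at -1 and 12.
  step 5: 6 → 11
  step 6: 11 → 8
  step 7: 8 → 3
The b coordinate changes by +4 each step: at step 7 it is 17.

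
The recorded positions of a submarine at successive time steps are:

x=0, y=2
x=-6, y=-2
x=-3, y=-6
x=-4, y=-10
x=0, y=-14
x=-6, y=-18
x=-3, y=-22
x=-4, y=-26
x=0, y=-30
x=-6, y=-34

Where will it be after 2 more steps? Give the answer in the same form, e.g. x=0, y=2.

x=-4, y=-42

The x coordinate repeats the cycle [0, -6, -3, -4] with period 4; step 11 mod 4 = 3, giving -4.
The y coordinate changes by -4 each step, so at step 11 it is 2 + 11·(-4) = -42.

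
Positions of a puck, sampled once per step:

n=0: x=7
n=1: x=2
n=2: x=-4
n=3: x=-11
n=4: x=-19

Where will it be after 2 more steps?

x=-38

Successive displacements: -5, -6, -7, -8 — each changes by -1.
step 5: -19 − 9 → x=-28
step 6: -28 − 10 → x=-38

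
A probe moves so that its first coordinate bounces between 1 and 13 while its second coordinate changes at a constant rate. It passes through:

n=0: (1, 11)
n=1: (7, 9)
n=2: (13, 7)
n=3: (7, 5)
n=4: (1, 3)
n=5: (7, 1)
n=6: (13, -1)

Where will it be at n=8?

(1, -5)

The first coordinate reflects between 1 and 13, moving 6 per step.
  step 7: 13 → 7
  step 8: 7 → 1
The second coordinate changes by -2 each step: at step 8 it is -5.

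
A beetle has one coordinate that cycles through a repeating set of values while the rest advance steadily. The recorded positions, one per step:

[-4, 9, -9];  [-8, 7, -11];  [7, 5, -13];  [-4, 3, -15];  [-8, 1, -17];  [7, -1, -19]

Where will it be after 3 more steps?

First: cycles through -4, -8, 7 every 3 steps. Step 8 lands at position 2 of the cycle → 7.
Second: linear, -2 per step → -7 at step 8.
Third: linear, -2 per step → -25 at step 8.

[7, -7, -25]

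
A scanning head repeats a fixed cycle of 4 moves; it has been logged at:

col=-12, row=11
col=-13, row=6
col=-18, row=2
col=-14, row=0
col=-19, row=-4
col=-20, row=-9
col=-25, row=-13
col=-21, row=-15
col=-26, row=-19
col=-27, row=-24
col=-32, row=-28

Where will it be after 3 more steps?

col=-34, row=-39

Step-to-step displacements: (-1, -5), (-5, -4), (+4, -2), (-5, -4), (-1, -5), (-5, -4), (+4, -2), (-5, -4), (-1, -5), (-5, -4) — a repeating cycle of length 4.
step 11: apply (+4, -2) → col=-28, row=-30
step 12: apply (-5, -4) → col=-33, row=-34
step 13: apply (-1, -5) → col=-34, row=-39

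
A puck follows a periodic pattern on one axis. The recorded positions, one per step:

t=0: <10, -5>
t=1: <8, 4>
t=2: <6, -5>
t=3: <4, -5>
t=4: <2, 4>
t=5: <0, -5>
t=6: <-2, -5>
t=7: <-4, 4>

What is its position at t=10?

The first coordinate changes by -2 each step, so at step 10 it is 10 + 10·(-2) = -10.
The second coordinate repeats the cycle [-5, 4, -5] with period 3; step 10 mod 3 = 1, giving 4.

<-10, 4>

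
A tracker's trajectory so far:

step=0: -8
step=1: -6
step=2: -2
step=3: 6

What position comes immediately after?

Consecutive displacements +2, +4, +8 scale by a factor of 2 each step.
step 4: 6 + 16 → 22

22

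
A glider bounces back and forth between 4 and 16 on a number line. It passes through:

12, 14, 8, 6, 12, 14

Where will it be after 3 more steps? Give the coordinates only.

The value travels 6 per step and bounces off the walls at 4 and 16.
  step 6: 14 → 8
  step 7: 8 → 6
  step 8: 6 → 12

12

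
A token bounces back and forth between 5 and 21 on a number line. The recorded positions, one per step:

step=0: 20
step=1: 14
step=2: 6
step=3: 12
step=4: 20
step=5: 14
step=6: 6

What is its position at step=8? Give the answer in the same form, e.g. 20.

The value reflects between 5 and 21, moving 8 per step.
  step 7: 6 → 12
  step 8: 12 → 20

20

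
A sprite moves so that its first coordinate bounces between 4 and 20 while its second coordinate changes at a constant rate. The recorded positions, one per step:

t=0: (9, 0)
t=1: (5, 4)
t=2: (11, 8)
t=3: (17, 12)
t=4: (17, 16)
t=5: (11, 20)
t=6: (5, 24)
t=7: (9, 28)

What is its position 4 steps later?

(7, 44)

The first coordinate reflects between 4 and 20, moving 6 per step.
  step 8: 9 → 15
  step 9: 15 → 19
  step 10: 19 → 13
  step 11: 13 → 7
The second coordinate changes by +4 each step: at step 11 it is 44.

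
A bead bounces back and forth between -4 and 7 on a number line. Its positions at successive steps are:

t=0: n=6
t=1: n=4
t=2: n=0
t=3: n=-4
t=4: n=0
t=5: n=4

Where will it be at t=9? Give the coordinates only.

n=-2

The value travels 4 per step and bounces off the walls at -4 and 7.
  step 6: 4 → 6
  step 7: 6 → 2
  step 8: 2 → -2
  step 9: -2 → -2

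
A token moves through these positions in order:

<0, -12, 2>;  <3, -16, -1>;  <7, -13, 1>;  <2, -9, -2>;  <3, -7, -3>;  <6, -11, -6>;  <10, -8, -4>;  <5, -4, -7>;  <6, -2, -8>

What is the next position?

<9, -6, -11>

Differencing gives <+3, -4, -3>, <+4, +3, +2>, <-5, +4, -3>, <+1, +2, -1>, <+3, -4, -3>, <+4, +3, +2>, <-5, +4, -3>, <+1, +2, -1>. This is the pattern <+3, -4, -3>, <+4, +3, +2>, <-5, +4, -3>, <+1, +2, -1> repeated.
step 9: apply <+3, -4, -3> → <9, -6, -11>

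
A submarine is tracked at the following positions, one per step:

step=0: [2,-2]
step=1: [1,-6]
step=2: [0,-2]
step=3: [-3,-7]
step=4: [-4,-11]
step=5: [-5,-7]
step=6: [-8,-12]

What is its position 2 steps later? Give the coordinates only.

[-10,-12]

Step-to-step displacements: [-1,-4], [-1,+4], [-3,-5], [-1,-4], [-1,+4], [-3,-5] — a repeating cycle of length 3.
step 7: apply [-1,-4] → [-9,-16]
step 8: apply [-1,+4] → [-10,-12]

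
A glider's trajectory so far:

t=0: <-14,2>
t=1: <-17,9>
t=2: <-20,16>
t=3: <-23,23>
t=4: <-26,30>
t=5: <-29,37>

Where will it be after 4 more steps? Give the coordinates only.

<-41,65>

The position changes by <-3,+7> every step.
step 6: <-29,37> + <-3,+7> → <-32,44>
step 7: <-32,44> + <-3,+7> → <-35,51>
step 8: <-35,51> + <-3,+7> → <-38,58>
step 9: <-38,58> + <-3,+7> → <-41,65>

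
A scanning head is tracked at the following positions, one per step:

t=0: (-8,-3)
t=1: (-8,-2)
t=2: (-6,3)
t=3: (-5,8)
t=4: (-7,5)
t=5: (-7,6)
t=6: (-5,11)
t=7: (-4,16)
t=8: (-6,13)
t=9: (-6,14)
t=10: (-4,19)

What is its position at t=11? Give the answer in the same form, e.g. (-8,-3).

(-3,24)

Step-to-step displacements: (+0,+1), (+2,+5), (+1,+5), (-2,-3), (+0,+1), (+2,+5), (+1,+5), (-2,-3), (+0,+1), (+2,+5) — a repeating cycle of length 4.
step 11: apply (+1,+5) → (-3,24)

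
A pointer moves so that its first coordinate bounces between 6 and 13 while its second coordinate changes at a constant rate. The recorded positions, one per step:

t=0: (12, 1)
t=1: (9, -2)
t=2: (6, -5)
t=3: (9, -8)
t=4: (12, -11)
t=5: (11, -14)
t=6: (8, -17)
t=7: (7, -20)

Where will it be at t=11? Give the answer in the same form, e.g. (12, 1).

The first coordinate reflects between 6 and 13, moving 3 per step.
  step 8: 7 → 10
  step 9: 10 → 13
  step 10: 13 → 10
  step 11: 10 → 7
The second coordinate changes by -3 each step: at step 11 it is -32.

(7, -32)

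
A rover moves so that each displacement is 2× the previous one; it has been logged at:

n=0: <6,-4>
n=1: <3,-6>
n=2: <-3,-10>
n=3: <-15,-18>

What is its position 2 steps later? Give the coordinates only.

Consecutive displacements <-3,-2>, <-6,-4>, <-12,-8> scale by a factor of 2 each step.
step 4: <-15,-18> + <-24,-16> → <-39,-34>
step 5: <-39,-34> + <-48,-32> → <-87,-66>

<-87,-66>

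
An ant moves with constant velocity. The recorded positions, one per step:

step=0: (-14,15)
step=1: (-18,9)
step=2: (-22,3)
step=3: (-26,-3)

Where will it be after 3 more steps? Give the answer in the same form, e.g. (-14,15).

The position changes by (-4,-6) every step.
step 4: (-26,-3) + (-4,-6) → (-30,-9)
step 5: (-30,-9) + (-4,-6) → (-34,-15)
step 6: (-34,-15) + (-4,-6) → (-38,-21)

(-38,-21)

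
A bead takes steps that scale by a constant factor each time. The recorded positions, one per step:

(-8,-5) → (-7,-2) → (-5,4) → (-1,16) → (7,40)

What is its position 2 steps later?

(55,184)

Step-to-step displacements: (+1,+3), (+2,+6), (+4,+12), (+8,+24); each is 2× the previous.
step 5: (7,40) + (+16,+48) → (23,88)
step 6: (23,88) + (+32,+96) → (55,184)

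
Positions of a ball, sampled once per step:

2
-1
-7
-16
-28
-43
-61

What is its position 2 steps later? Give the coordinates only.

-106

First differences are -3, -6, -9, -12, -15, -18; their common second difference is -3 (constant acceleration).
step 7: -61 − 21 → -82
step 8: -82 − 24 → -106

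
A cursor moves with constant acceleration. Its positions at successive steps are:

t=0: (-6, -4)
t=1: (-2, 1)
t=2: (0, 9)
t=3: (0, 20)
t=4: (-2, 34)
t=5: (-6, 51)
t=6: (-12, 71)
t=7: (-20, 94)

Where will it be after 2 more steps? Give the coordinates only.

Successive displacements: (+4, +5), (+2, +8), (+0, +11), (-2, +14), (-4, +17), (-6, +20), (-8, +23) — each changes by (-2, +3).
step 8: (-20, 94) + (-10, +26) → (-30, 120)
step 9: (-30, 120) + (-12, +29) → (-42, 149)

(-42, 149)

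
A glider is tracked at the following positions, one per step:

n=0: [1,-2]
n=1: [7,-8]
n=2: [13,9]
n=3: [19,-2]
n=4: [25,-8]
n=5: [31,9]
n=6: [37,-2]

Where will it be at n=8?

The first coordinate changes by +6 each step, so at step 8 it is 1 + 8·(6) = 49.
The second coordinate repeats the cycle [-2, -8, 9] with period 3; step 8 mod 3 = 2, giving 9.

[49,9]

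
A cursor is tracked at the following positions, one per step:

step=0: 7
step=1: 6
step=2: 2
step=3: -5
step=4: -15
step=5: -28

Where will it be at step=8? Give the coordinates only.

-85

Successive displacements: -1, -4, -7, -10, -13 — each changes by -3.
step 6: -28 − 16 → -44
step 7: -44 − 19 → -63
step 8: -63 − 22 → -85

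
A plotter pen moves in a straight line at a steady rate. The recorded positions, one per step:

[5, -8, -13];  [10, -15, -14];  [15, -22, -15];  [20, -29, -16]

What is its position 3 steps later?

The position changes by [+5, -7, -1] every step.
step 4: [20, -29, -16] + [+5, -7, -1] → [25, -36, -17]
step 5: [25, -36, -17] + [+5, -7, -1] → [30, -43, -18]
step 6: [30, -43, -18] + [+5, -7, -1] → [35, -50, -19]

[35, -50, -19]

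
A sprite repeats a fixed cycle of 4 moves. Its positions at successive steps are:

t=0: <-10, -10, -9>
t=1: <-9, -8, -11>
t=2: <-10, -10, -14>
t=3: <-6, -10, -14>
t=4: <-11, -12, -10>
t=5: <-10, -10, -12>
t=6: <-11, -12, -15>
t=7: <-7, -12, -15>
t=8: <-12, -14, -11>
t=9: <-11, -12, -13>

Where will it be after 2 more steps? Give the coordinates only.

<-8, -14, -16>

Step-to-step displacements: <+1, +2, -2>, <-1, -2, -3>, <+4, +0, +0>, <-5, -2, +4>, <+1, +2, -2>, <-1, -2, -3>, <+4, +0, +0>, <-5, -2, +4>, <+1, +2, -2> — a repeating cycle of length 4.
step 10: apply <-1, -2, -3> → <-12, -14, -16>
step 11: apply <+4, +0, +0> → <-8, -14, -16>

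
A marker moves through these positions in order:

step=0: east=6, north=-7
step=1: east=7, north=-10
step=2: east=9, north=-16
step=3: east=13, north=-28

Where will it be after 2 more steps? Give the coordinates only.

east=37, north=-100

The jumps are (+1, -3), (+2, -6), (+4, -12) — a geometric progression with ratio 2.
step 4: east=13, north=-28 + (+8, -24) → east=21, north=-52
step 5: east=21, north=-52 + (+16, -48) → east=37, north=-100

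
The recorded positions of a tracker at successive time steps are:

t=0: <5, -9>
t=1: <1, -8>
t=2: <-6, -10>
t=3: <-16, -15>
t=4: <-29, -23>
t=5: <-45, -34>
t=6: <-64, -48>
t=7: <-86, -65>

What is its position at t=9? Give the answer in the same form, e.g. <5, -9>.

First differences are <-4, +1>, <-7, -2>, <-10, -5>, <-13, -8>, <-16, -11>, <-19, -14>, <-22, -17>; their common second difference is <-3, -3> (constant acceleration).
step 8: <-86, -65> + <-25, -20> → <-111, -85>
step 9: <-111, -85> + <-28, -23> → <-139, -108>

<-139, -108>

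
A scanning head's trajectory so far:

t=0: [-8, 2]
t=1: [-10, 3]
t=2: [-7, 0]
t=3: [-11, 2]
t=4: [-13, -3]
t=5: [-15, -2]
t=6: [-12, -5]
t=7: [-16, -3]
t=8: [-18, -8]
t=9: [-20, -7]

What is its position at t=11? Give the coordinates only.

Step-to-step displacements: [-2, +1], [+3, -3], [-4, +2], [-2, -5], [-2, +1], [+3, -3], [-4, +2], [-2, -5], [-2, +1] — a repeating cycle of length 4.
step 10: apply [+3, -3] → [-17, -10]
step 11: apply [-4, +2] → [-21, -8]

[-21, -8]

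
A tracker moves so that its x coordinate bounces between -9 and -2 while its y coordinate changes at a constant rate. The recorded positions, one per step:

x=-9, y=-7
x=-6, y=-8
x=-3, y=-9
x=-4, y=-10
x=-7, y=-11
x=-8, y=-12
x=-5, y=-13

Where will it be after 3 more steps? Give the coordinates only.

The x coordinate reflects between -9 and -2, moving 3 per step.
  step 7: -5 → -2
  step 8: -2 → -5
  step 9: -5 → -8
The y coordinate changes by -1 each step: at step 9 it is -16.

x=-8, y=-16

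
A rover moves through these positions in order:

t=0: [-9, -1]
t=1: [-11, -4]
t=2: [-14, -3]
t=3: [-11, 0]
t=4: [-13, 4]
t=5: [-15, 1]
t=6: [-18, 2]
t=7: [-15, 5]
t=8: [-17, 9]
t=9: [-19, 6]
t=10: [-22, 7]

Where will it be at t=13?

The moves between consecutive positions are [-2, -3], [-3, +1], [+3, +3], [-2, +4], [-2, -3], [-3, +1], [+3, +3], [-2, +4], [-2, -3], [-3, +1]; they repeat the 4-cycle [[-2, -3], [-3, +1], [+3, +3], [-2, +4]].
step 11: apply [+3, +3] → [-19, 10]
step 12: apply [-2, +4] → [-21, 14]
step 13: apply [-2, -3] → [-23, 11]

[-23, 11]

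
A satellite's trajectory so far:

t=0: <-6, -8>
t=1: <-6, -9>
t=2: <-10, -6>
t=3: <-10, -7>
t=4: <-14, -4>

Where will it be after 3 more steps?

Step-to-step displacements: <+0, -1>, <-4, +3>, <+0, -1>, <-4, +3> — a repeating cycle of length 2.
step 5: apply <+0, -1> → <-14, -5>
step 6: apply <-4, +3> → <-18, -2>
step 7: apply <+0, -1> → <-18, -3>

<-18, -3>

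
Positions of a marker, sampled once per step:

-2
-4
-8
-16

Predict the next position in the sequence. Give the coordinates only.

-32

Consecutive displacements -2, -4, -8 scale by a factor of 2 each step.
step 4: -16 − 16 → -32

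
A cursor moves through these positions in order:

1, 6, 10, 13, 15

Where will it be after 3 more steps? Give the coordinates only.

15

Taking differences between consecutive positions: +5, +4, +3, +2. These grow by -1 each step.
step 5: 15 + 1 → 16
step 6: 16 + 0 → 16
step 7: 16 − 1 → 15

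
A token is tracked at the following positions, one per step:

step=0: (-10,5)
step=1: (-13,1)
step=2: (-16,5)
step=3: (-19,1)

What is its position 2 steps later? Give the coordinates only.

The first coordinate changes by -3 each step, so at step 5 it is -10 + 5·(-3) = -25.
The second coordinate repeats the cycle [5, 1] with period 2; step 5 mod 2 = 1, giving 1.

(-25,1)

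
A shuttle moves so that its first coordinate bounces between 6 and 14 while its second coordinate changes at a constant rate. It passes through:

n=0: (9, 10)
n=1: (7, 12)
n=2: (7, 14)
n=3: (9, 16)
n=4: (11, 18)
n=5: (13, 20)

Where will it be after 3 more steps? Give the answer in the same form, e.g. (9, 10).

The first coordinate reflects between 6 and 14, moving 2 per step.
  step 6: 13 → 13
  step 7: 13 → 11
  step 8: 11 → 9
The second coordinate changes by +2 each step: at step 8 it is 26.

(9, 26)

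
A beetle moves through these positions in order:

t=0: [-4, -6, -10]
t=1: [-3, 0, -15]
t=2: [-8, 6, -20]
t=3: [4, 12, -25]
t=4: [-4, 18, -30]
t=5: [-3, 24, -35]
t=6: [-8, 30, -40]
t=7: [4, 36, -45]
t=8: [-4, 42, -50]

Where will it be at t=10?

First: cycles through -4, -3, -8, 4 every 4 steps. Step 10 lands at position 2 of the cycle → -8.
Second: linear, +6 per step → 54 at step 10.
Third: linear, -5 per step → -60 at step 10.

[-8, 54, -60]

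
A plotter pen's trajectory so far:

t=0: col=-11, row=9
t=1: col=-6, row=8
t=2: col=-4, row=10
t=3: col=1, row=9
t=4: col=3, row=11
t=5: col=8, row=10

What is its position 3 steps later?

Differencing gives (+5, -1), (+2, +2), (+5, -1), (+2, +2), (+5, -1). This is the pattern (+5, -1), (+2, +2) repeated.
step 6: apply (+2, +2) → col=10, row=12
step 7: apply (+5, -1) → col=15, row=11
step 8: apply (+2, +2) → col=17, row=13

col=17, row=13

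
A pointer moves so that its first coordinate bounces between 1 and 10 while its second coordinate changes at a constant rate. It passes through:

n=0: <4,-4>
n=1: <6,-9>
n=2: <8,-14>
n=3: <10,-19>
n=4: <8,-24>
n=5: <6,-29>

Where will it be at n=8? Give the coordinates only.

<2,-44>

The first coordinate travels 2 per step and bounces off the walls at 1 and 10.
  step 6: 6 → 4
  step 7: 4 → 2
  step 8: 2 → 2
The second coordinate changes by -5 each step: at step 8 it is -44.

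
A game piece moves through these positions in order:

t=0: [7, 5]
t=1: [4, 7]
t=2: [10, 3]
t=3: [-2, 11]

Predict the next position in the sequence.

[22, -5]

Consecutive displacements [-3, +2], [+6, -4], [-12, +8] scale by a factor of -2 each step.
step 4: [-2, 11] + [+24, -16] → [22, -5]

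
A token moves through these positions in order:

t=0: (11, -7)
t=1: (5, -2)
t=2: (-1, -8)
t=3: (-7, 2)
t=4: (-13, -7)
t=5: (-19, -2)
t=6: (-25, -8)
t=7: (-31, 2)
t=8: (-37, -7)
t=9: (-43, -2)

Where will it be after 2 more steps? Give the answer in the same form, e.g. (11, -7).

First: linear, -6 per step → -55 at step 11.
Second: cycles through -7, -2, -8, 2 every 4 steps. Step 11 lands at position 3 of the cycle → 2.

(-55, 2)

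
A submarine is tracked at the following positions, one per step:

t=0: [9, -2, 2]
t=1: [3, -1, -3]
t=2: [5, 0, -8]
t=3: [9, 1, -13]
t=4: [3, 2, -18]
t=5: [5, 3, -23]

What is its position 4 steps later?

First: cycles through 9, 3, 5 every 3 steps. Step 9 lands at position 0 of the cycle → 9.
Second: linear, +1 per step → 7 at step 9.
Third: linear, -5 per step → -43 at step 9.

[9, 7, -43]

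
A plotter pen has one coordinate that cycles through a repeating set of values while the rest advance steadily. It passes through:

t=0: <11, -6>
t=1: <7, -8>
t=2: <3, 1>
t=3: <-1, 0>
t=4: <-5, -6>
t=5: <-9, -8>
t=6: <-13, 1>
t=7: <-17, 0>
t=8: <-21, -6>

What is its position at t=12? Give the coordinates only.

<-37, -6>

First: linear, -4 per step → -37 at step 12.
Second: cycles through -6, -8, 1, 0 every 4 steps. Step 12 lands at position 0 of the cycle → -6.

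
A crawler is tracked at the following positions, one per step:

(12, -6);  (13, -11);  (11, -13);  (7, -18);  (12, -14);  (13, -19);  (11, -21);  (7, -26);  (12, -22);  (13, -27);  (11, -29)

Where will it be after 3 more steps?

(13, -35)

Step-to-step displacements: (+1, -5), (-2, -2), (-4, -5), (+5, +4), (+1, -5), (-2, -2), (-4, -5), (+5, +4), (+1, -5), (-2, -2) — a repeating cycle of length 4.
step 11: apply (-4, -5) → (7, -34)
step 12: apply (+5, +4) → (12, -30)
step 13: apply (+1, -5) → (13, -35)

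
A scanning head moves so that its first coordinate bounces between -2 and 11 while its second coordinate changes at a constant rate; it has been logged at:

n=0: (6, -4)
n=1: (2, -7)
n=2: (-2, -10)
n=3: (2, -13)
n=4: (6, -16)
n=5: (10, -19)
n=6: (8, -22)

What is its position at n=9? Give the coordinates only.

(0, -31)

The first coordinate reflects between -2 and 11, moving 4 per step.
  step 7: 8 → 4
  step 8: 4 → 0
  step 9: 0 → 0
The second coordinate changes by -3 each step: at step 9 it is -31.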